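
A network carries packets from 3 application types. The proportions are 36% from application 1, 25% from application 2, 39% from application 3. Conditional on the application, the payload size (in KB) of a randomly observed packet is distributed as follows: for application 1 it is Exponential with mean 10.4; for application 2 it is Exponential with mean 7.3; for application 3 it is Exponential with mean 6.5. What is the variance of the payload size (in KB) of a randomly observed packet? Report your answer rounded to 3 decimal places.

71.800

Per component, 1: μ=10.4, E[X²]=216.32; 2: μ=7.3, E[X²]=106.58; 3: μ=6.5, E[X²]=84.5.
E[X] = 0.36·10.4 + 0.25·7.3 + 0.39·6.5 = 8.104.
E[X²] = 0.36·216.32 + 0.25·106.58 + 0.39·84.5 = 137.475.
Var(X) = E[X²] − (E[X])² = 137.475 − 65.6748 = 71.8004.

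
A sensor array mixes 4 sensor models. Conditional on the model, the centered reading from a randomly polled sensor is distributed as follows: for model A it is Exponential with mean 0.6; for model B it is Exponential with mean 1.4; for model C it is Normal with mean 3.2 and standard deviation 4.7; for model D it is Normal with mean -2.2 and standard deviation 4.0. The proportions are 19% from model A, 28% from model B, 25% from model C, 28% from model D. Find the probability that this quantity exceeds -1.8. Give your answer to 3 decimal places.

0.813

Conditional on each model, P(X > -1.8): A: 1; B: 1; C: 0.856297; D: 0.460172.
By total probability, P(X > -1.8) = 0.19·1 + 0.28·1 + 0.25·0.856297 + 0.28·0.460172 = 0.812922.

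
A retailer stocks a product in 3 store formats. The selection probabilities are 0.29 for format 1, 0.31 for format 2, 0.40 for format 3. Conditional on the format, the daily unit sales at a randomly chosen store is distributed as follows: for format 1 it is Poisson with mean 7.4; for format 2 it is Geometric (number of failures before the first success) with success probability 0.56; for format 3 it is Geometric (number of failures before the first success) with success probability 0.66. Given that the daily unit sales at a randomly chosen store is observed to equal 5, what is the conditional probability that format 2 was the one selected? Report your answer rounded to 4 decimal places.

Likelihoods P(X=5 | ·): 1: 0.113031; 2: 0.00923531; 3: 0.00299874.
Posterior ∝ prior × likelihood. Numerator for 2: 0.31·0.00923531 = 0.00286295.
Normalizing constant: 0.29·0.113031 + 0.31·0.00923531 + 0.4·0.00299874 = 0.0368415.
P(2 | observation) = 0.00286295 / 0.0368415 = 0.0777098.

0.0777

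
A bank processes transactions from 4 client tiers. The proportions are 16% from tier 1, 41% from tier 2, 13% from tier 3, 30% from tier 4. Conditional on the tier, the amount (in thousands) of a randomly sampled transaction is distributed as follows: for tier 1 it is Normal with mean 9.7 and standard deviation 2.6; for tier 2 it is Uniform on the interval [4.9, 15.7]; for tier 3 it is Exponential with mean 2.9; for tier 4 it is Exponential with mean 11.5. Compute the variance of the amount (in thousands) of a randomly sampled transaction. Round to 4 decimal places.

52.9563

Per component, 1: μ=9.7, E[X²]=100.85; 2: μ=10.3, E[X²]=115.81; 3: μ=2.9, E[X²]=16.82; 4: μ=11.5, E[X²]=264.5.
E[X] = 0.16·9.7 + 0.41·10.3 + 0.13·2.9 + 0.3·11.5 = 9.602.
E[X²] = 0.16·100.85 + 0.41·115.81 + 0.13·16.82 + 0.3·264.5 = 145.155.
Var(X) = E[X²] − (E[X])² = 145.155 − 92.1984 = 52.9563.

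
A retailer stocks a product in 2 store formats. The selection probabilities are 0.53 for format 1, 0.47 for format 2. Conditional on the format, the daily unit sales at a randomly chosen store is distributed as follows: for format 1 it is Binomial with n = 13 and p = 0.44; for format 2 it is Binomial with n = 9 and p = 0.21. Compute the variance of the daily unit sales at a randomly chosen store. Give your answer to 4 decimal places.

6.0535

Per component, 1: μ=5.72, E[X²]=35.9216; 2: μ=1.89, E[X²]=5.0652.
E[X] = 0.53·5.72 + 0.47·1.89 = 3.9199.
E[X²] = 0.53·35.9216 + 0.47·5.0652 = 21.4191.
Var(X) = E[X²] − (E[X])² = 21.4191 − 15.3656 = 6.05348.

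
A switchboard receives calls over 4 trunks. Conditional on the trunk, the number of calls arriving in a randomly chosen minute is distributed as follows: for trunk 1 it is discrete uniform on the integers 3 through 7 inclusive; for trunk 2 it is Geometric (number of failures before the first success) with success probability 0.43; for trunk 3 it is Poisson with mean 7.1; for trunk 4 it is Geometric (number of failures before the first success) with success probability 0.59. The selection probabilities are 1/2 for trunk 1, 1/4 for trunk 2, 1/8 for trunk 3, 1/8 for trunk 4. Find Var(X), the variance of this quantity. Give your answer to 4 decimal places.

Per component, 1: μ=5, E[X²]=27; 2: μ=1.32558, E[X²]=4.83991; 3: μ=7.1, E[X²]=57.51; 4: μ=0.694915, E[X²]=1.66073.
E[X] = 0.5·5 + 0.25·1.32558 + 0.125·7.1 + 0.125·0.694915 = 3.80576.
E[X²] = 0.5·27 + 0.25·4.83991 + 0.125·57.51 + 0.125·1.66073 = 22.1063.
Var(X) = E[X²] − (E[X])² = 22.1063 − 14.4838 = 7.62251.

7.6225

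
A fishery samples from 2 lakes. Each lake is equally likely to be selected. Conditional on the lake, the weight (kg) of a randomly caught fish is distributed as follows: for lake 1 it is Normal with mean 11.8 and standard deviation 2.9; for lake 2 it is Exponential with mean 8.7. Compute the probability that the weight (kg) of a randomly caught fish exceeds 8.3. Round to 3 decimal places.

Conditional on each lake, P(X > 8.3): 1: 0.886264; 2: 0.385188.
By total probability, P(X > 8.3) = 0.5·0.886264 + 0.5·0.385188 = 0.635726.

0.636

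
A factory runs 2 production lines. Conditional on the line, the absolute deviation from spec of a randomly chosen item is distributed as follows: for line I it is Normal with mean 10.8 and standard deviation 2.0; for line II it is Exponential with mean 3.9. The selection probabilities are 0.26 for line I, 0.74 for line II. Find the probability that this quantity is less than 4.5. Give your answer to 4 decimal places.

0.5068

Conditional on each line, P(X < 4.5): I: 0.000816352; II: 0.684579.
By total probability, P(X < 4.5) = 0.26·0.000816352 + 0.74·0.684579 = 0.506801.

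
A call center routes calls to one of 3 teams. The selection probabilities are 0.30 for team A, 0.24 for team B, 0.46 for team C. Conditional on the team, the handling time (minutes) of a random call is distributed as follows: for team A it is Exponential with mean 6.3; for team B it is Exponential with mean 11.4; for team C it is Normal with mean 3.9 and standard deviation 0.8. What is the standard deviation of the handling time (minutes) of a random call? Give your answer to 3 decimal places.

7.230

Per component, A: μ=6.3, E[X²]=79.38; B: μ=11.4, E[X²]=259.92; C: μ=3.9, E[X²]=15.85.
E[X] = 0.3·6.3 + 0.24·11.4 + 0.46·3.9 = 6.42.
E[X²] = 0.3·79.38 + 0.24·259.92 + 0.46·15.85 = 93.4858.
Var(X) = E[X²] − (E[X])² = 93.4858 − 41.2164 = 52.2694.
SD(X) = √52.2694 = 7.22976.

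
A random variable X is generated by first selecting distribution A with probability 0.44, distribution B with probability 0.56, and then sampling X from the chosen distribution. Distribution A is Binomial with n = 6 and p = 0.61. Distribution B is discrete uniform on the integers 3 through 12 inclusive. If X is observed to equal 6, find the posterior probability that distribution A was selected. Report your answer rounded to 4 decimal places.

0.2882

Likelihoods P(X=6 | ·): A: 0.0515204; B: 0.1.
Posterior ∝ prior × likelihood. Numerator for A: 0.44·0.0515204 = 0.022669.
Normalizing constant: 0.44·0.0515204 + 0.56·0.1 = 0.078669.
P(A | observation) = 0.022669 / 0.078669 = 0.288156.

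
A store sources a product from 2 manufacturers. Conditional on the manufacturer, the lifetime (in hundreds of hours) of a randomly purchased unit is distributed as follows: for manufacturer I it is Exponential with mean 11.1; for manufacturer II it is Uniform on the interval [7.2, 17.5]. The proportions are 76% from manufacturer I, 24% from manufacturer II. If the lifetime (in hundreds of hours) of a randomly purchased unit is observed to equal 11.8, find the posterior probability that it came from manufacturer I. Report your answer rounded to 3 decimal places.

0.504

Likelihoods f(11.8 | ·): I: 0.0311168; II: 0.0970874.
Posterior ∝ prior × likelihood. Numerator for I: 0.76·0.0311168 = 0.0236488.
Normalizing constant: 0.76·0.0311168 + 0.24·0.0970874 = 0.0469497.
P(I | observation) = 0.0236488 / 0.0469497 = 0.503704.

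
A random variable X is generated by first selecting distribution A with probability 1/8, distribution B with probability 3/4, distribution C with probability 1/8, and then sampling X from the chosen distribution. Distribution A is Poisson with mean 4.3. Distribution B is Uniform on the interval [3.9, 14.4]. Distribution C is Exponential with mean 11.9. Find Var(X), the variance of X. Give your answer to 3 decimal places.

Per component, A: μ=4.3, E[X²]=22.79; B: μ=9.15, E[X²]=92.91; C: μ=11.9, E[X²]=283.22.
E[X] = 0.125·4.3 + 0.75·9.15 + 0.125·11.9 = 8.8875.
E[X²] = 0.125·22.79 + 0.75·92.91 + 0.125·283.22 = 107.934.
Var(X) = E[X²] − (E[X])² = 107.934 − 78.9877 = 28.9461.

28.946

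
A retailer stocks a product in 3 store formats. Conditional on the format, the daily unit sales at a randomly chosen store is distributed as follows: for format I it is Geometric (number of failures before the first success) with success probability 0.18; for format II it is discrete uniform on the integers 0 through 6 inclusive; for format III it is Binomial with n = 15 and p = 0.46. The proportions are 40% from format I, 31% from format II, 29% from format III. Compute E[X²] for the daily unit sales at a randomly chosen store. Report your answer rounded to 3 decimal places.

37.342

For each component E[X²] = Var + (mean)², giving I: 46.0617; II: 13; III: 51.336.
Overall E[X²] = 0.4·46.0617 + 0.31·13 + 0.29·51.336 = 37.3421.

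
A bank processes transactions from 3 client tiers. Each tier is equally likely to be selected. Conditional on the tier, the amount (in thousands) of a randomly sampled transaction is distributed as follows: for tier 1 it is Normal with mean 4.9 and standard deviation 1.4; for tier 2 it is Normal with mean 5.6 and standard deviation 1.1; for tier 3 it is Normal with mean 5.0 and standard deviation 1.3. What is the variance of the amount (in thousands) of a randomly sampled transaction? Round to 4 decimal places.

Per component, 1: μ=4.9, E[X²]=25.97; 2: μ=5.6, E[X²]=32.57; 3: μ=5, E[X²]=26.69.
E[X] = 0.333333·4.9 + 0.333333·5.6 + 0.333333·5 = 5.16667.
E[X²] = 0.333333·25.97 + 0.333333·32.57 + 0.333333·26.69 = 28.41.
Var(X) = E[X²] − (E[X])² = 28.41 − 26.6944 = 1.71556.

1.7156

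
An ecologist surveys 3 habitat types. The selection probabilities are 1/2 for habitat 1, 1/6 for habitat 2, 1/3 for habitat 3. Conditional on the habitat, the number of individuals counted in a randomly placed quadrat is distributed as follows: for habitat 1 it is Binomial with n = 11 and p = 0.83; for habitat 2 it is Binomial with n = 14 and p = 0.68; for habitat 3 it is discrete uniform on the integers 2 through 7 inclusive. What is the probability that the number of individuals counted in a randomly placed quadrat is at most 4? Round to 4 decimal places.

Conditional on each habitat, P(X ≤ 4): 1: 0.000713135; 2: 0.00287424; 3: 0.5.
By total probability, P(X ≤ 4) = 0.5·0.000713135 + 0.166667·0.00287424 + 0.333333·0.5 = 0.167502.

0.1675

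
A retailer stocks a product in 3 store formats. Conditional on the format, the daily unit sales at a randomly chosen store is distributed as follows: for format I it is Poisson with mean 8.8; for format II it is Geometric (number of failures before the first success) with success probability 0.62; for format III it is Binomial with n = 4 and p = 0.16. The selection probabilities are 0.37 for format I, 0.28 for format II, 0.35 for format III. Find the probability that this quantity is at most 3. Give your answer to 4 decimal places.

0.6330

Conditional on each format, P(X ≤ 3): I: 0.0244336; II: 0.979149; III: 0.999345.
By total probability, P(X ≤ 3) = 0.37·0.0244336 + 0.28·0.979149 + 0.35·0.999345 = 0.632973.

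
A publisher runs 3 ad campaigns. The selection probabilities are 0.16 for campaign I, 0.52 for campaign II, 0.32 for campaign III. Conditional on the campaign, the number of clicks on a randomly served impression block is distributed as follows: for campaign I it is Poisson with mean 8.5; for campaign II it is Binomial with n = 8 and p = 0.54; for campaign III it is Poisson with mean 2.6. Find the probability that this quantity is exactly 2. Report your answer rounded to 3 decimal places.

0.122

Conditional on each campaign, P(X = 2): I: 0.00735029; II: 0.0773557; III: 0.251045.
By total probability, P(X = 2) = 0.16·0.00735029 + 0.52·0.0773557 + 0.32·0.251045 = 0.121735.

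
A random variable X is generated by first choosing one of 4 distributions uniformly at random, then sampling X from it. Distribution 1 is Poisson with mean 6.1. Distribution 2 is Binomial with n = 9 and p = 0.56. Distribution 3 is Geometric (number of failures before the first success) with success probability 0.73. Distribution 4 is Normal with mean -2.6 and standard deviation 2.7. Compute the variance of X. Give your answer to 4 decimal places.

16.4441

Per component, 1: μ=6.1, E[X²]=43.31; 2: μ=5.04, E[X²]=27.6192; 3: μ=0.369863, E[X²]=0.64346; 4: μ=-2.6, E[X²]=14.05.
E[X] = 0.25·6.1 + 0.25·5.04 + 0.25·0.369863 + 0.25·-2.6 = 2.22747.
E[X²] = 0.25·43.31 + 0.25·27.6192 + 0.25·0.64346 + 0.25·14.05 = 21.4057.
Var(X) = E[X²] − (E[X])² = 21.4057 − 4.9616 = 16.4441.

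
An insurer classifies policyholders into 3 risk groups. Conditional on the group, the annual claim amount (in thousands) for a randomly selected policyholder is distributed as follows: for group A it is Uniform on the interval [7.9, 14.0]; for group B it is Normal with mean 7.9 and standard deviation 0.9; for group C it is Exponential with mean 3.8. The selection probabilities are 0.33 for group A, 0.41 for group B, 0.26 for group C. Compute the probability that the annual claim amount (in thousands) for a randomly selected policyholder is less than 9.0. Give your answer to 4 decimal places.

Conditional on each group, P(X < 9.0): A: 0.180328; B: 0.889188; C: 0.906372.
By total probability, P(X < 9.0) = 0.33·0.180328 + 0.41·0.889188 + 0.26·0.906372 = 0.659732.

0.6597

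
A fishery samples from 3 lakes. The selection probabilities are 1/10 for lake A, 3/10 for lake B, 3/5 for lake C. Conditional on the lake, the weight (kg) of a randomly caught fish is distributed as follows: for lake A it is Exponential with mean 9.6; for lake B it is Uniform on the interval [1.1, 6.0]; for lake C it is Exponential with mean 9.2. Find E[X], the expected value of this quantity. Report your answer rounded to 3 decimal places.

Component means — A: 9.6; B: 3.55; C: 9.2.
E[X] = 0.1·9.6 + 0.3·3.55 + 0.6·9.2 = 7.545.

7.545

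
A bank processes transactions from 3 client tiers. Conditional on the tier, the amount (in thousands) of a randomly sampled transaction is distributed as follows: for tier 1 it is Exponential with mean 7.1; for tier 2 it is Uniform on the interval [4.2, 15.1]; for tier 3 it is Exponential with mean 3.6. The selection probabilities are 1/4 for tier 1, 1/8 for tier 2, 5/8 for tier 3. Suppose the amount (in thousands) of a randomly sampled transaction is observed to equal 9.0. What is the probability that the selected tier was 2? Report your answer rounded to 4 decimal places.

Likelihoods f(9.0 | ·): 1: 0.0396486; 2: 0.0917431; 3: 0.0228014.
Posterior ∝ prior × likelihood. Numerator for 2: 0.125·0.0917431 = 0.0114679.
Normalizing constant: 0.25·0.0396486 + 0.125·0.0917431 + 0.625·0.0228014 = 0.0356309.
P(2 | observation) = 0.0114679 / 0.0356309 = 0.321852.

0.3219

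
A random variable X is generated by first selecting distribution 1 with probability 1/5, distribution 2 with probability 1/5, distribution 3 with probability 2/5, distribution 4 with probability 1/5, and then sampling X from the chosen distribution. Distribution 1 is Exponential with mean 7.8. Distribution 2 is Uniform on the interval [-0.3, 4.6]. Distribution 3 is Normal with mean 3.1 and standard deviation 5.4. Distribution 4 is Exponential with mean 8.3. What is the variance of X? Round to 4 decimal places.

44.8126

Per component, 1: μ=7.8, E[X²]=121.68; 2: μ=2.15, E[X²]=6.62333; 3: μ=3.1, E[X²]=38.77; 4: μ=8.3, E[X²]=137.78.
E[X] = 0.2·7.8 + 0.2·2.15 + 0.4·3.1 + 0.2·8.3 = 4.89.
E[X²] = 0.2·121.68 + 0.2·6.62333 + 0.4·38.77 + 0.2·137.78 = 68.7247.
Var(X) = E[X²] − (E[X])² = 68.7247 − 23.9121 = 44.8126.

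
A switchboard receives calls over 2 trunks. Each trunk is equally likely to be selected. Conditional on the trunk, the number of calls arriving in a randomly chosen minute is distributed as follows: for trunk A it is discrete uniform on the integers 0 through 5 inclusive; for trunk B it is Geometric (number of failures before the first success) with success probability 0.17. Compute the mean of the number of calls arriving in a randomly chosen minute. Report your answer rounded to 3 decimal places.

3.691

Component means — A: 2.5; B: 4.88235.
E[X] = 0.5·2.5 + 0.5·4.88235 = 3.69118.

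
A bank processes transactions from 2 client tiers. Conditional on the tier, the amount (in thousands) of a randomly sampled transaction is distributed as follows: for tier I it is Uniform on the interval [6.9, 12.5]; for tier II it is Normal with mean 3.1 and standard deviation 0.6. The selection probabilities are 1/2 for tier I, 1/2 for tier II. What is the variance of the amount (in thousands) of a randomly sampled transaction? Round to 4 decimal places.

12.3767

Per component, I: μ=9.7, E[X²]=96.7033; II: μ=3.1, E[X²]=9.97.
E[X] = 0.5·9.7 + 0.5·3.1 = 6.4.
E[X²] = 0.5·96.7033 + 0.5·9.97 = 53.3367.
Var(X) = E[X²] − (E[X])² = 53.3367 − 40.96 = 12.3767.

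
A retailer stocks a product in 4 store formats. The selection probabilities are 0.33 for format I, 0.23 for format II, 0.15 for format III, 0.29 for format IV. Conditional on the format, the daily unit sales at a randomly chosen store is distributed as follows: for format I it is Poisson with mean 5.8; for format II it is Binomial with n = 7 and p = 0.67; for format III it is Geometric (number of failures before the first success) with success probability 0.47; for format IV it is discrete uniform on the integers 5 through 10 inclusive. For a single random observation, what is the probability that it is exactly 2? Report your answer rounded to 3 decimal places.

0.045

Conditional on each format, P(X = 2): I: 0.0509235; II: 0.0368925; III: 0.132023; IV: 0.
By total probability, P(X = 2) = 0.33·0.0509235 + 0.23·0.0368925 + 0.15·0.132023 + 0.29·0 = 0.0450935.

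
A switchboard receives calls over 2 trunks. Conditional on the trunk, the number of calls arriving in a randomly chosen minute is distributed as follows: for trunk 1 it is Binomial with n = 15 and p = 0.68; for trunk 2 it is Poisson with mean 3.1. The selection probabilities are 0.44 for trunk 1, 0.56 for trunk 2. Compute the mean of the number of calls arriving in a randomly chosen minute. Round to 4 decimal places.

Component means — 1: 10.2; 2: 3.1.
E[X] = 0.44·10.2 + 0.56·3.1 = 6.224.

6.2240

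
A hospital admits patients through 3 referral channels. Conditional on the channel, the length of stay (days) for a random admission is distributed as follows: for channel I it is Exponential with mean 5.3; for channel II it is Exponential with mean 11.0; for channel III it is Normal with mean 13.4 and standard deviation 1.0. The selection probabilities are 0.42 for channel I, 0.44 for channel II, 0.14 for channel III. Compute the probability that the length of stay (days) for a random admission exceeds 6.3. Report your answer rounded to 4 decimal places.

Conditional on each channel, P(X > 6.3): I: 0.304623; II: 0.563985; III: 1.
By total probability, P(X > 6.3) = 0.42·0.304623 + 0.44·0.563985 + 0.14·1 = 0.516095.

0.5161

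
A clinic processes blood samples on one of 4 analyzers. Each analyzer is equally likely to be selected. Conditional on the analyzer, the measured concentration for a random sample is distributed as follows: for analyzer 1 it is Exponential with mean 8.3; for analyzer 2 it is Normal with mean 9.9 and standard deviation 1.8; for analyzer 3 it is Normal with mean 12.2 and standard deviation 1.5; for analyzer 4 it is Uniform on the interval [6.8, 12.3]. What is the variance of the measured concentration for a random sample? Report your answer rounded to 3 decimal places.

Per component, 1: μ=8.3, E[X²]=137.78; 2: μ=9.9, E[X²]=101.25; 3: μ=12.2, E[X²]=151.09; 4: μ=9.55, E[X²]=93.7233.
E[X] = 0.25·8.3 + 0.25·9.9 + 0.25·12.2 + 0.25·9.55 = 9.9875.
E[X²] = 0.25·137.78 + 0.25·101.25 + 0.25·151.09 + 0.25·93.7233 = 120.961.
Var(X) = E[X²] − (E[X])² = 120.961 − 99.7502 = 21.2107.

21.211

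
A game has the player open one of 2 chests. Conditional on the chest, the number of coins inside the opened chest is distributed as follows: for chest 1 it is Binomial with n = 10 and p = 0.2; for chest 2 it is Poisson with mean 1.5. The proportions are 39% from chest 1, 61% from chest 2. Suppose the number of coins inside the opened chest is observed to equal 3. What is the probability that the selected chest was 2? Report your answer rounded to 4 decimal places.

Likelihoods P(X=3 | ·): 1: 0.201327; 2: 0.125511.
Posterior ∝ prior × likelihood. Numerator for 2: 0.61·0.125511 = 0.0765615.
Normalizing constant: 0.39·0.201327 + 0.61·0.125511 = 0.155079.
P(2 | observation) = 0.0765615 / 0.155079 = 0.493694.

0.4937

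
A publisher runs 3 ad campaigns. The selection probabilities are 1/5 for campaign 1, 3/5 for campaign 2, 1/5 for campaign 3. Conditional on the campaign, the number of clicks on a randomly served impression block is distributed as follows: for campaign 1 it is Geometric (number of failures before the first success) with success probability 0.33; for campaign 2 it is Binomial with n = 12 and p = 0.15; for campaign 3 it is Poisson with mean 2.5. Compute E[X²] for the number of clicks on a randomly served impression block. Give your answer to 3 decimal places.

6.667

For each component E[X²] = Var + (mean)², giving 1: 10.2746; 2: 4.77; 3: 8.75.
Overall E[X²] = 0.2·10.2746 + 0.6·4.77 + 0.2·8.75 = 6.66691.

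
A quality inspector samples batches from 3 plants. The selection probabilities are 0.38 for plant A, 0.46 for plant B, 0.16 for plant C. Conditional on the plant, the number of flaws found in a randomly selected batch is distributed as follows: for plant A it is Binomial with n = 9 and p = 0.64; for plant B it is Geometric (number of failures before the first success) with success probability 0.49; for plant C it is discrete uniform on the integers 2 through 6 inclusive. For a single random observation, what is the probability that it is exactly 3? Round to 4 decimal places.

0.0801

Conditional on each plant, P(X = 3): A: 0.047933; B: 0.064999; C: 0.2.
By total probability, P(X = 3) = 0.38·0.047933 + 0.46·0.064999 + 0.16·0.2 = 0.0801141.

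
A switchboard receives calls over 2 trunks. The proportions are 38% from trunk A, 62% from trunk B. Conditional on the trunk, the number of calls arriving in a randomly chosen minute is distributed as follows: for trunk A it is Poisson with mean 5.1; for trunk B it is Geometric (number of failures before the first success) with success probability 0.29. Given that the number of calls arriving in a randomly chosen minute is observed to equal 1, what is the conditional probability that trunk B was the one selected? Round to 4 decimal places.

Likelihoods P(X=1 | ·): A: 0.0310934; B: 0.2059.
Posterior ∝ prior × likelihood. Numerator for B: 0.62·0.2059 = 0.127658.
Normalizing constant: 0.38·0.0310934 + 0.62·0.2059 = 0.139473.
P(B | observation) = 0.127658 / 0.139473 = 0.915285.

0.9153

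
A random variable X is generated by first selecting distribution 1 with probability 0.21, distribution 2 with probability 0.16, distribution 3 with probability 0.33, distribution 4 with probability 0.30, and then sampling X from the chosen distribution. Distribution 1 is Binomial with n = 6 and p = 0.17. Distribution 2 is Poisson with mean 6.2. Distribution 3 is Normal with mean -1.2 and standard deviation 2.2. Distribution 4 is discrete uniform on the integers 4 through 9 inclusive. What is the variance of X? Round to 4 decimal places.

Per component, 1: μ=1.02, E[X²]=1.887; 2: μ=6.2, E[X²]=44.64; 3: μ=-1.2, E[X²]=6.28; 4: μ=6.5, E[X²]=45.1667.
E[X] = 0.21·1.02 + 0.16·6.2 + 0.33·-1.2 + 0.3·6.5 = 2.7602.
E[X²] = 0.21·1.887 + 0.16·44.64 + 0.33·6.28 + 0.3·45.1667 = 23.1611.
Var(X) = E[X²] − (E[X])² = 23.1611 − 7.6187 = 15.5424.

15.5424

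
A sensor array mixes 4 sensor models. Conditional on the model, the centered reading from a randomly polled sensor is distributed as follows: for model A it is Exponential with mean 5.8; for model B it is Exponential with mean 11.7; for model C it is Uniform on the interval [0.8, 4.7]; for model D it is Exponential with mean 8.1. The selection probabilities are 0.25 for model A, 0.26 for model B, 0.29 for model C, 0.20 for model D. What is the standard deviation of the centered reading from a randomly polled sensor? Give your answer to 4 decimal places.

Per component, A: μ=5.8, E[X²]=67.28; B: μ=11.7, E[X²]=273.78; C: μ=2.75, E[X²]=8.83; D: μ=8.1, E[X²]=131.22.
E[X] = 0.25·5.8 + 0.26·11.7 + 0.29·2.75 + 0.2·8.1 = 6.9095.
E[X²] = 0.25·67.28 + 0.26·273.78 + 0.29·8.83 + 0.2·131.22 = 116.808.
Var(X) = E[X²] − (E[X])² = 116.808 − 47.7412 = 69.0663.
SD(X) = √69.0663 = 8.31061.

8.3106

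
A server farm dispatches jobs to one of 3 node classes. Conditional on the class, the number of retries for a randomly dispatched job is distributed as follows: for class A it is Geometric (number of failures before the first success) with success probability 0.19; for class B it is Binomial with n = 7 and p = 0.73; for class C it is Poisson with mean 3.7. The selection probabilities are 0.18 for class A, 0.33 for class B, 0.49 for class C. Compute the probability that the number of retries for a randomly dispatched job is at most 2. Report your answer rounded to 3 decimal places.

0.230

Conditional on each class, P(X ≤ 2): A: 0.468559; B: 0.018142; C: 0.285433.
By total probability, P(X ≤ 2) = 0.18·0.468559 + 0.33·0.018142 + 0.49·0.285433 = 0.23019.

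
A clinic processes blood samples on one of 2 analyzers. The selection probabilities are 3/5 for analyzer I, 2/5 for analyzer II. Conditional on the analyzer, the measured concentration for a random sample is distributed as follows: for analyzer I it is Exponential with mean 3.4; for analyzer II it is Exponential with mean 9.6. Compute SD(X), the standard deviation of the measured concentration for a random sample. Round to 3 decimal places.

7.282

Per component, I: μ=3.4, E[X²]=23.12; II: μ=9.6, E[X²]=184.32.
E[X] = 0.6·3.4 + 0.4·9.6 = 5.88.
E[X²] = 0.6·23.12 + 0.4·184.32 = 87.6.
Var(X) = E[X²] − (E[X])² = 87.6 − 34.5744 = 53.0256.
SD(X) = √53.0256 = 7.28187.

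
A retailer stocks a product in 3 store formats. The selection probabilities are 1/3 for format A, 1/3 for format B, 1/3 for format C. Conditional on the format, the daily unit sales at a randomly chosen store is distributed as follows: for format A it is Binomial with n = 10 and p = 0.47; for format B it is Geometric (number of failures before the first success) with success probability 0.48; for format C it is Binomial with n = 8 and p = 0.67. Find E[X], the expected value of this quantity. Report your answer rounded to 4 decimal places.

3.7144

Component means — A: 4.7; B: 1.08333; C: 5.36.
E[X] = 0.333333·4.7 + 0.333333·1.08333 + 0.333333·5.36 = 3.71444.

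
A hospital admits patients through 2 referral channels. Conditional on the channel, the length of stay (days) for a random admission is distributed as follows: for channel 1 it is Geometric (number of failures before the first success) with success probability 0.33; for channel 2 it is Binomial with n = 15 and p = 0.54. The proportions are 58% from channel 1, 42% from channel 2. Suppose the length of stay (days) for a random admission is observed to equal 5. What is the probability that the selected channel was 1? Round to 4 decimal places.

0.5126

Likelihoods P(X=5 | ·): 1: 0.0445541; 2: 0.0584928.
Posterior ∝ prior × likelihood. Numerator for 1: 0.58·0.0445541 = 0.0258414.
Normalizing constant: 0.58·0.0445541 + 0.42·0.0584928 = 0.0504084.
P(1 | observation) = 0.0258414 / 0.0504084 = 0.512641.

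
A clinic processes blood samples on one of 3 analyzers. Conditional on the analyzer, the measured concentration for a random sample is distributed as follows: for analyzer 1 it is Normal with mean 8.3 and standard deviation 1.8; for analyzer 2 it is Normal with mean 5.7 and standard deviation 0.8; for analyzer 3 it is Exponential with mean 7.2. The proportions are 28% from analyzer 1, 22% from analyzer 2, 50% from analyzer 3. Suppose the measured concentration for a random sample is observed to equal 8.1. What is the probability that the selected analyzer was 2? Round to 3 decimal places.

0.014

Likelihoods f(8.1 | ·): 1: 0.220271; 2: 0.00553981; 3: 0.0450906.
Posterior ∝ prior × likelihood. Numerator for 2: 0.22·0.00553981 = 0.00121876.
Normalizing constant: 0.28·0.220271 + 0.22·0.00553981 + 0.5·0.0450906 = 0.0854399.
P(2 | observation) = 0.00121876 / 0.0854399 = 0.0142645.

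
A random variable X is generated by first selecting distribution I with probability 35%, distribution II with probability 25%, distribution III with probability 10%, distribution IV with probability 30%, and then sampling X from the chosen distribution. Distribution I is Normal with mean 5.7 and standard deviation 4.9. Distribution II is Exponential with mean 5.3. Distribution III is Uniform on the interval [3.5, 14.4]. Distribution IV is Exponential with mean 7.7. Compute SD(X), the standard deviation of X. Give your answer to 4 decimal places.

Per component, I: μ=5.7, E[X²]=56.5; II: μ=5.3, E[X²]=56.18; III: μ=8.95, E[X²]=90.0033; IV: μ=7.7, E[X²]=118.58.
E[X] = 0.35·5.7 + 0.25·5.3 + 0.1·8.95 + 0.3·7.7 = 6.525.
E[X²] = 0.35·56.5 + 0.25·56.18 + 0.1·90.0033 + 0.3·118.58 = 78.3943.
Var(X) = E[X²] − (E[X])² = 78.3943 − 42.5756 = 35.8187.
SD(X) = √35.8187 = 5.98487.

5.9849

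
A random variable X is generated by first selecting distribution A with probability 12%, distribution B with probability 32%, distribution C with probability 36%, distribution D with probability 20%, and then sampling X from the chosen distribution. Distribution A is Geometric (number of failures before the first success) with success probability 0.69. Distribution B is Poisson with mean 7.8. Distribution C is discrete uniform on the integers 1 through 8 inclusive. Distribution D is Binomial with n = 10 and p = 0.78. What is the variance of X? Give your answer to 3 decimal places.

Per component, A: μ=0.449275, E[X²]=0.852972; B: μ=7.8, E[X²]=68.64; C: μ=4.5, E[X²]=25.5; D: μ=7.8, E[X²]=62.556.
E[X] = 0.12·0.449275 + 0.32·7.8 + 0.36·4.5 + 0.2·7.8 = 5.72991.
E[X²] = 0.12·0.852972 + 0.32·68.64 + 0.36·25.5 + 0.2·62.556 = 43.7584.
Var(X) = E[X²] − (E[X])² = 43.7584 − 32.8319 = 10.9265.

10.926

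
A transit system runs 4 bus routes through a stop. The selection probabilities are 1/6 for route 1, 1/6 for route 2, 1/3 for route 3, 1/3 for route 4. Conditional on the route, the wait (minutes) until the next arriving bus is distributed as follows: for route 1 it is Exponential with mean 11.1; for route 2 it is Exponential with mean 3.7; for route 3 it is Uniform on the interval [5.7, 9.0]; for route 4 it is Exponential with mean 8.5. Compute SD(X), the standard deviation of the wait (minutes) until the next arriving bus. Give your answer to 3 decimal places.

Per component, 1: μ=11.1, E[X²]=246.42; 2: μ=3.7, E[X²]=27.38; 3: μ=7.35, E[X²]=54.93; 4: μ=8.5, E[X²]=144.5.
E[X] = 0.166667·11.1 + 0.166667·3.7 + 0.333333·7.35 + 0.333333·8.5 = 7.75.
E[X²] = 0.166667·246.42 + 0.166667·27.38 + 0.333333·54.93 + 0.333333·144.5 = 112.11.
Var(X) = E[X²] − (E[X])² = 112.11 − 60.0625 = 52.0475.
SD(X) = √52.0475 = 7.2144.

7.214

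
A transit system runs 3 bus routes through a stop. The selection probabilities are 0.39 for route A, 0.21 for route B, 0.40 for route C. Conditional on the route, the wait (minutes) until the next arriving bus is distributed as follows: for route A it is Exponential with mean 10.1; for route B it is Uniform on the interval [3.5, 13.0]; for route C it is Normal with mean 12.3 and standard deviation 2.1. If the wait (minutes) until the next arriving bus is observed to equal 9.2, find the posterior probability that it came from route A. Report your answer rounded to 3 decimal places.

0.246

Likelihoods f(9.2 | ·): A: 0.0398184; B: 0.105263; C: 0.0638994.
Posterior ∝ prior × likelihood. Numerator for A: 0.39·0.0398184 = 0.0155292.
Normalizing constant: 0.39·0.0398184 + 0.21·0.105263 + 0.4·0.0638994 = 0.0631942.
P(A | observation) = 0.0155292 / 0.0631942 = 0.245737.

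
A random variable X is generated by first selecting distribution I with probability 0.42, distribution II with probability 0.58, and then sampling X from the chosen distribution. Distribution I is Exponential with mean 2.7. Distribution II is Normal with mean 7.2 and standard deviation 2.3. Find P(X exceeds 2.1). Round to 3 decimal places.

Conditional on each component, P(X > 2.1): I: 0.459426; II: 0.986702.
By total probability, P(X > 2.1) = 0.42·0.459426 + 0.58·0.986702 = 0.765246.

0.765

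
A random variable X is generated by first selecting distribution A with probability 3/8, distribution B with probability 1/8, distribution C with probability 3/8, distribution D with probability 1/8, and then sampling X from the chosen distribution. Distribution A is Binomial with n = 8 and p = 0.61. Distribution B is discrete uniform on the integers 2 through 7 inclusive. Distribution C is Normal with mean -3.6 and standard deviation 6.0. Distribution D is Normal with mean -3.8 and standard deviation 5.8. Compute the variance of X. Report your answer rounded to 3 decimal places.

36.588

Per component, A: μ=4.88, E[X²]=25.7176; B: μ=4.5, E[X²]=23.1667; C: μ=-3.6, E[X²]=48.96; D: μ=-3.8, E[X²]=48.08.
E[X] = 0.375·4.88 + 0.125·4.5 + 0.375·-3.6 + 0.125·-3.8 = 0.5675.
E[X²] = 0.375·25.7176 + 0.125·23.1667 + 0.375·48.96 + 0.125·48.08 = 36.9099.
Var(X) = E[X²] − (E[X])² = 36.9099 − 0.322056 = 36.5879.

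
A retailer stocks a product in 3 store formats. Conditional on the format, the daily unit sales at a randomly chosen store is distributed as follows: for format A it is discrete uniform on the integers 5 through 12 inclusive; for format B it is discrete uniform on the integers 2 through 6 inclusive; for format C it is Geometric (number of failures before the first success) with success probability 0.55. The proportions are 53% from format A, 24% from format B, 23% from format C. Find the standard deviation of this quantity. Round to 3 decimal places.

3.733

Per component, A: μ=8.5, E[X²]=77.5; B: μ=4, E[X²]=18; C: μ=0.818182, E[X²]=2.15702.
E[X] = 0.53·8.5 + 0.24·4 + 0.23·0.818182 = 5.65318.
E[X²] = 0.53·77.5 + 0.24·18 + 0.23·2.15702 = 45.8911.
Var(X) = E[X²] − (E[X])² = 45.8911 − 31.9585 = 13.9327.
SD(X) = √13.9327 = 3.73265.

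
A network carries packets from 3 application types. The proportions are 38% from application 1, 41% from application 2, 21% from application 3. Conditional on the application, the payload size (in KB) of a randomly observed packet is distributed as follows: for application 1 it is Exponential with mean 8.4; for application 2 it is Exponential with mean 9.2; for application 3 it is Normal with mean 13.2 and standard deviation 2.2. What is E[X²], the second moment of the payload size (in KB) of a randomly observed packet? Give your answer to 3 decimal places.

For each component E[X²] = Var + (mean)², giving 1: 141.12; 2: 169.28; 3: 179.08.
Overall E[X²] = 0.38·141.12 + 0.41·169.28 + 0.21·179.08 = 160.637.

160.637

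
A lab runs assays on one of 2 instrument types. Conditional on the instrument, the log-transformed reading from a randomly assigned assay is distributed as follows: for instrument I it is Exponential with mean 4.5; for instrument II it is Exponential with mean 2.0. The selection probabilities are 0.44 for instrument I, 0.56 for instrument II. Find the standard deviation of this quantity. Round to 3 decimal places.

3.562

Per component, I: μ=4.5, E[X²]=40.5; II: μ=2, E[X²]=8.
E[X] = 0.44·4.5 + 0.56·2 = 3.1.
E[X²] = 0.44·40.5 + 0.56·8 = 22.3.
Var(X) = E[X²] − (E[X])² = 22.3 − 9.61 = 12.69.
SD(X) = √12.69 = 3.5623.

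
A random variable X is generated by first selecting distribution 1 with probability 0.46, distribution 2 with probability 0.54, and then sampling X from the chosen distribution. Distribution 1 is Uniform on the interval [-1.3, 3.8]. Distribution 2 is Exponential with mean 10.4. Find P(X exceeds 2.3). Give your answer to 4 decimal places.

Conditional on each component, P(X > 2.3): 1: 0.294118; 2: 0.801593.
By total probability, P(X > 2.3) = 0.46·0.294118 + 0.54·0.801593 = 0.568155.

0.5682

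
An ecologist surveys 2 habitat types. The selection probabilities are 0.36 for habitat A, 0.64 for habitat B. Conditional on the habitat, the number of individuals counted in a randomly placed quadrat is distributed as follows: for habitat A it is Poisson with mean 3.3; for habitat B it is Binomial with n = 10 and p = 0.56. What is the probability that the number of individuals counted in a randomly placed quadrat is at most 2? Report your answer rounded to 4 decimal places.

Conditional on each habitat, P(X ≤ 2): A: 0.359426; B: 0.0235583.
By total probability, P(X ≤ 2) = 0.36·0.359426 + 0.64·0.0235583 = 0.144471.

0.1445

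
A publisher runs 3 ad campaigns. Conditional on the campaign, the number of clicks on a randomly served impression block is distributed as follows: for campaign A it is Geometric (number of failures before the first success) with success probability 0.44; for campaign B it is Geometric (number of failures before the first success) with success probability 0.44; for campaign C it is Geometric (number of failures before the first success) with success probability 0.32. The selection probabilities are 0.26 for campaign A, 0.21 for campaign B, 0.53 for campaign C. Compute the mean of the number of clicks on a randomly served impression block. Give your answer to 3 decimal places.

Component means — A: 1.27273; B: 1.27273; C: 2.125.
E[X] = 0.26·1.27273 + 0.21·1.27273 + 0.53·2.125 = 1.72443.

1.724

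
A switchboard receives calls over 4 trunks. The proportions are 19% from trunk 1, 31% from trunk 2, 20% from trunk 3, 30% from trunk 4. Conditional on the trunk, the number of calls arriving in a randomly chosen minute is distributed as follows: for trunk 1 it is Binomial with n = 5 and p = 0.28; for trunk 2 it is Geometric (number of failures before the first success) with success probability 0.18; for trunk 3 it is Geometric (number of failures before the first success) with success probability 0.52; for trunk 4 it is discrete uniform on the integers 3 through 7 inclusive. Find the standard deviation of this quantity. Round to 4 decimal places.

Per component, 1: μ=1.4, E[X²]=2.968; 2: μ=4.55556, E[X²]=46.0617; 3: μ=0.923077, E[X²]=2.62722; 4: μ=5, E[X²]=27.
E[X] = 0.19·1.4 + 0.31·4.55556 + 0.2·0.923077 + 0.3·5 = 3.36284.
E[X²] = 0.19·2.968 + 0.31·46.0617 + 0.2·2.62722 + 0.3·27 = 23.4685.
Var(X) = E[X²] − (E[X])² = 23.4685 − 11.3087 = 12.1598.
SD(X) = √12.1598 = 3.48709.

3.4871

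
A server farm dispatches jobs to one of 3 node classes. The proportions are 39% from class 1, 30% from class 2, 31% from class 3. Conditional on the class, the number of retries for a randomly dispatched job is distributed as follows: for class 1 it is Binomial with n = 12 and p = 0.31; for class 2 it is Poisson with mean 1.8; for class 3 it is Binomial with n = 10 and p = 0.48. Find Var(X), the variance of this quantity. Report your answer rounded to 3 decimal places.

Per component, 1: μ=3.72, E[X²]=16.4052; 2: μ=1.8, E[X²]=5.04; 3: μ=4.8, E[X²]=25.536.
E[X] = 0.39·3.72 + 0.3·1.8 + 0.31·4.8 = 3.4788.
E[X²] = 0.39·16.4052 + 0.3·5.04 + 0.31·25.536 = 15.8262.
Var(X) = E[X²] − (E[X])² = 15.8262 − 12.102 = 3.72414.

3.724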